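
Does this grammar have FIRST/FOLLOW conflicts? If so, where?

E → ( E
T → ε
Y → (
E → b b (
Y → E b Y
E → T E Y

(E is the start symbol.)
A FIRST/FOLLOW conflict occurs when a non-terminal N has a nullable alternative N → β (β ⇒* ε) and another alternative N → α with FIRST(α) ∩ FOLLOW(N) ≠ ∅: on such a lookahead the parser cannot decide between expanding α and letting N vanish via β.

Nullable non-terminals: T.
T has a nullable alternative but only one production, so nothing to check.

E, Y have no nullable alternative, so no FIRST/FOLLOW check is needed there.

No FIRST/FOLLOW conflicts found.

Answer: No FIRST/FOLLOW conflicts.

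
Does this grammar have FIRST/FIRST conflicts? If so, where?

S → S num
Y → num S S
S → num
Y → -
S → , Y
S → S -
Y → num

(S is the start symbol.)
A FIRST/FIRST conflict occurs when two productions N → α and N → β for the same non-terminal have FIRST(α) ∩ FIRST(β) ≠ ∅ (with ε ∈ FIRST of a nullable right-hand side, so two nullable alternatives also conflict).

FIRST sets of the non-terminals at (or reachable through a nullable prefix from) the front of some alternative:
  FIRST(S) = { ',', 'num' }

Productions for S:
  S → S num: FIRST = { ',', 'num' }
  S → num: FIRST = { 'num' }
  S → , Y: FIRST = { ',' }
  S → S -: FIRST = { ',', 'num' }
Productions for Y:
  Y → num S S: FIRST = { 'num' }
  Y → -: FIRST = { '-' }
  Y → num: FIRST = { 'num' }

Conflict for S: S → S num and S → num
  Overlap: { 'num' }
Conflict for S: S → S num and S → , Y
  Overlap: { ',' }
Conflict for S: S → S num and S → S -
  Overlap: { ',', 'num' }
Conflict for S: S → num and S → S -
  Overlap: { 'num' }
Conflict for S: S → , Y and S → S -
  Overlap: { ',' }
Conflict for Y: Y → num S S and Y → num
  Overlap: { 'num' }

Answer: Yes. S → S num / S → num on { 'num' }; S → S num / S → ',' Y on { ',' }; S → S num / S → S '-' on { ',', 'num' }; S → num / S → S '-' on { 'num' }; S → ',' Y / S → S '-' on { ',' }; Y → num S S / Y → num on { 'num' }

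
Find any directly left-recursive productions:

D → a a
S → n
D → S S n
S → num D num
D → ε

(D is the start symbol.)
No direct left recursion

D → a a: starts with a
S → n: starts with n
D → S S n: starts with S
S → num D num: starts with num
D → ε: starts with ε

No direct left recursion found.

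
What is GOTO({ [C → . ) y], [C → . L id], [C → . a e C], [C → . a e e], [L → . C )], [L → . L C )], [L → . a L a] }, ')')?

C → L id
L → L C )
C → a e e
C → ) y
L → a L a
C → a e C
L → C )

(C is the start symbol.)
GOTO(I, ')') = CLOSURE({ [A → αX.β] : [A → α.Xβ] ∈ I, X = ')' })

Items with dot before ')', with the dot advanced:
  [C → . ) y] → [C → ) . y]
Closure adds nothing (no advanced item has the dot before a non-terminal).

GOTO = { [C → ) . y] }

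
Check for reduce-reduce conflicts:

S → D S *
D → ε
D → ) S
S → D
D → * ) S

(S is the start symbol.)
Yes — I3: [D → .] vs [S → D .]

Augment with S' → S and build the canonical LR(0) collection (I0 = CLOSURE({[S' → . S]}), then GOTO on every symbol after a dot until no new states appear). It has 10 states:
  I0: { [D → . ) S], [D → . * ) S], [D → .], [S → . D S *], [S → . D], [S' → . S] }  — shift, reduce
  I1: { [D → ) . S], [D → . ) S], [D → . * ) S], [D → .], [S → . D S *], [S → . D] }  — shift, reduce
  I2: { [D → * . ) S] }  — shift
  I3: { [D → . ) S], [D → . * ) S], [D → .], [S → . D S *], [S → . D], [S → D . S *], [S → D .] }  — shift, 2 reduces
  I4: { [S' → S .] }  — accept
  I5: { [S → D S . *] }  — shift
  I6: { [S → D S * .] }  — reduce
  I7: { [D → * ) . S], [D → . ) S], [D → . * ) S], [D → .], [S → . D S *], [S → . D] }  — shift, reduce
  I8: { [D → * ) S .] }  — reduce
  I9: { [D → ) S .] }  — reduce

I3 contains complete items [D → .], [S → D .] — reduce-reduce conflict.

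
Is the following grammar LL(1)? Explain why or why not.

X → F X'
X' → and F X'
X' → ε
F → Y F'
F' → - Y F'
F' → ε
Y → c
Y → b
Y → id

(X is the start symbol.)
Yes, the grammar is LL(1).

Relevant sets:
  FOLLOW(X') = { $ }
  FOLLOW(F') = { $, 'and' }

For X':
  PREDICT(X' → and F X') = { 'and' }
  PREDICT(X' → ε) = { $ }
For F':
  PREDICT(F' → '-' Y F') = { '-' }
  PREDICT(F' → ε) = { $, 'and' }
For Y:
  PREDICT(Y → c) = { 'c' }
  PREDICT(Y → b) = { 'b' }
  PREDICT(Y → id) = { 'id' }
X, F have a single production, so nothing to check there.

All predict sets are disjoint. The grammar IS LL(1).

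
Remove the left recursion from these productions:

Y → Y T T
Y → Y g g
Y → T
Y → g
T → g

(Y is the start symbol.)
Y is directly left-recursive. The standard transformation for
  A → A α₁ | ... | A α_m | β₁ | ... | β_n
is
  A  → β₁ A' | ... | β_n A'
  A' → α₁ A' | ... | α_m A' | ε

Y → T becomes Y → T Y'
Y → g becomes Y → g Y'
Y → Y T T becomes Y' → T T Y'
Y → Y g g becomes Y' → g g Y'
Add Y' → ε

Productions for other non-terminals are unchanged:
  T → g

Resulting grammar:
Y → T Y'
Y → g Y'
Y' → T T Y'
Y' → g g Y'
Y' → ε
T → g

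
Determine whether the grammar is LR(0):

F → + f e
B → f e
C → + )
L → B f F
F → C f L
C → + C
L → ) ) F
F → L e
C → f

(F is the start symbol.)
A grammar is LR(0) if no state in the canonical LR(0) collection has:
  - both a shift item (dot before a terminal) and a complete item (shift-reduce conflict), or
  - two or more complete items (reduce-reduce conflict; the accept item [F' → F .] counts as a complete item here).

Augment with F' → F and build the canonical LR(0) collection (I0 = CLOSURE({[F' → . F]}), then GOTO on every symbol after a dot until no new states appear). It has 23 states:
  I0: { [B → . f e], [C → . + )], [C → . + C], [C → . f], [F → . + f e], [F → . C f L], [F → . L e], [F' → . F], [L → . ) ) F], [L → . B f F] }  — shift
  I1: { [L → ) . ) F] }  — shift
  I2: { [C → + . )], [C → + . C], [C → . + )], [C → . + C], [C → . f], [F → + . f e] }  — shift
  I3: { [L → B . f F] }  — shift
  I4: { [F → C . f L] }  — shift
  I5: { [F' → F .] }  — accept
  I6: { [F → L . e] }  — shift
  I7: { [B → f . e], [C → f .] }  — shift, reduce
  I8: { [B → f e .] }  — reduce
  I9: { [F → L e .] }  — reduce
  I10: { [B → . f e], [F → C f . L], [L → . ) ) F], [L → . B f F] }  — shift
  I11: { [F → C f L .] }  — reduce
  I12: { [B → f . e] }  — shift
  I13: { [B → . f e], [C → . + )], [C → . + C], [C → . f], [F → . + f e], [F → . C f L], [F → . L e], [L → . ) ) F], [L → . B f F], [L → B f . F] }  — shift
  I14: { [L → B f F .] }  — reduce
  I15: { [C → + ) .] }  — reduce
  I16: { [C → + . )], [C → + . C], [C → . + )], [C → . + C], [C → . f] }  — shift
  I17: { [C → + C .] }  — reduce
  I18: { [C → f .], [F → + f . e] }  — shift, reduce
  I19: { [F → + f e .] }  — reduce
  I20: { [C → f .] }  — reduce
  I21: { [B → . f e], [C → . + )], [C → . + C], [C → . f], [F → . + f e], [F → . C f L], [F → . L e], [L → ) ) . F], [L → . ) ) F], [L → . B f F] }  — shift
  I22: { [L → ) ) F .] }  — reduce

Conflict in state I7:
  Shift-reduce conflict between [C → f .] and [B → f . e]
So the grammar is NOT LR(0).

Answer: No. Shift-reduce conflict between [C → f .] and [B → f . e]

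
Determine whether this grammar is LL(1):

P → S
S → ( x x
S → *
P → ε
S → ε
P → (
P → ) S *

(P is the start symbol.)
No. Predict set conflict for P: { $ }

A grammar is LL(1) if for each non-terminal N with multiple productions, the predict sets of those productions are pairwise disjoint, where PREDICT(N → α) = (FIRST(α) \ {ε}) ∪ (FOLLOW(N) if α ⇒* ε).

Relevant sets:
  FIRST(S) = { '(', '*', ε }
  FOLLOW(P) = { $ }
  FOLLOW(S) = { $, '*' }

For P:
  PREDICT(P → S) = { $, '(', '*' }
  PREDICT(P → ε) = { $ }
  PREDICT(P → '(') = { '(' }
  PREDICT(P → ')' S '*') = { ')' }
For S:
  PREDICT(S → '(' x x) = { '(' }
  PREDICT(S → '*') = { '*' }
  PREDICT(S → ε) = { $, '*' }

Conflict found: Predict set conflict for P: { $ }
The grammar is NOT LL(1).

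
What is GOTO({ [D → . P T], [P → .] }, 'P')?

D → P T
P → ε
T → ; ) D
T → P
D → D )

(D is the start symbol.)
GOTO(I, 'P') = CLOSURE({ [A → αX.β] : [A → α.Xβ] ∈ I, X = 'P' })

Items with dot before 'P', with the dot advanced:
  [D → . P T] → [D → P . T]
Closure of the advanced items:
  [D → P . T] has the dot before T: add [T → . ; ) D], [T → . P]
  [T → . P] has the dot before P: add [P → .]

GOTO = { [D → P . T], [P → .], [T → . ; ) D], [T → . P] }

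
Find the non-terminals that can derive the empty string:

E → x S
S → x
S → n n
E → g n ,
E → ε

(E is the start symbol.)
A non-terminal is nullable if it can derive ε (the empty string): either it has an ε-production, or it has a production whose right-hand side consists entirely of nullable non-terminals.

ε-productions: E → ε
So E is immediately nullable.
No further non-terminal can be added: every production for the remaining non-terminals contains a terminal or a non-nullable non-terminal.
Nullable = { 'E' }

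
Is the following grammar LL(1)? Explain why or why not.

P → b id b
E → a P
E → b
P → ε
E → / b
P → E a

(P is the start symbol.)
No. Predict set conflict for P: { 'b' }

Relevant sets:
  FIRST(E) = { '/', 'a', 'b' }
  FOLLOW(P) = { $, 'a' }

For P:
  PREDICT(P → b id b) = { 'b' }
  PREDICT(P → ε) = { $, 'a' }
  PREDICT(P → E a) = { '/', 'a', 'b' }
For E:
  PREDICT(E → a P) = { 'a' }
  PREDICT(E → b) = { 'b' }
  PREDICT(E → '/' b) = { '/' }

Conflict found: Predict set conflict for P: { 'b' }
The grammar is NOT LL(1).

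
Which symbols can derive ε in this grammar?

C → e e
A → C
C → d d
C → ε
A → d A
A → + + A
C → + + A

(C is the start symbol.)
{ 'A', 'C' }

A non-terminal is nullable if it can derive ε (the empty string): either it has an ε-production, or it has a production whose right-hand side consists entirely of nullable non-terminals.

ε-productions: C → ε
So C is immediately nullable.
A → C: every symbol on the right is nullable, so A is nullable too.
Every non-terminal is now nullable.
Nullable = { 'A', 'C' }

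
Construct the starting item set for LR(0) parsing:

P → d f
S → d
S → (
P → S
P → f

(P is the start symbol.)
First, augment the grammar with P' → P
I₀ = CLOSURE({ [P' → . P] }):
  [P' → . P] has the dot before P: add [P → . d f], [P → . S], [P → . f]
  [P → . S] has the dot before S: add [S → . d], [S → . (]
No further items can be added.

I₀ = { [P → . S], [P → . d f], [P → . f], [P' → . P], [S → . (], [S → . d] }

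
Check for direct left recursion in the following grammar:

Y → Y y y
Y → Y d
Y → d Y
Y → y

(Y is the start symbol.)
Yes, Y is left-recursive

Direct left recursion occurs when N → N α for some non-terminal N (the right-hand side begins with the left-hand side itself).

Y → Y y y: LEFT RECURSIVE (starts with Y)
Y → Y d: LEFT RECURSIVE (starts with Y)
Y → d Y: starts with d
Y → y: starts with y

The grammar has direct left recursion on: Y.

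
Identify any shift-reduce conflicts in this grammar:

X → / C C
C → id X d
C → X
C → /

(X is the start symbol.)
Yes — I3: [C → / .] vs [C → . /]

A shift-reduce conflict occurs when an LR(0) state has both:
  - a complete (reduce) item [A → α .] (dot at the end), and
  - a shift item [B → β . c γ] (dot before a terminal).

Augment with X' → X and build the canonical LR(0) collection (I0 = CLOSURE({[X' → . X]}), then GOTO on every symbol after a dot until no new states appear). It has 10 states:
  I0: { [X → . / C C], [X' → . X] }  — shift
  I1: { [C → . /], [C → . X], [C → . id X d], [X → . / C C], [X → / . C C] }  — shift
  I2: { [X' → X .] }  — accept
  I3: { [C → . /], [C → . X], [C → . id X d], [C → / .], [X → . / C C], [X → / . C C] }  — shift, reduce
  I4: { [C → . /], [C → . X], [C → . id X d], [X → . / C C], [X → / C . C] }  — shift
  I5: { [C → X .] }  — reduce
  I6: { [C → id . X d], [X → . / C C] }  — shift
  I7: { [C → id X . d] }  — shift
  I8: { [C → id X d .] }  — reduce
  I9: { [X → / C C .] }  — reduce

I3 contains reduce item [C → / .] and shift items [C → . /], [C → . id X d], [X → . / C C] — shift-reduce conflict.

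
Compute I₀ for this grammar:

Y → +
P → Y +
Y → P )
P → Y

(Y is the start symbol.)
First, augment the grammar with Y' → Y
I₀ = CLOSURE({ [Y' → . Y] }):
  [Y' → . Y] has the dot before Y: add [Y → . +], [Y → . P )]
  [Y → . P )] has the dot before P: add [P → . Y +], [P → . Y]
No further items can be added.

I₀ = { [P → . Y +], [P → . Y], [Y → . +], [Y → . P )], [Y' → . Y] }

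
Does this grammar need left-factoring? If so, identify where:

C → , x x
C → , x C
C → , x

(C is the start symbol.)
Left-factoring is needed when two productions for the same non-terminal
share a common prefix on the right-hand side.

Productions for C:
  C → , x x
  C → , x C
  C → , x

Found common prefix ', x' in productions for C

Answer: Yes, C has productions with common prefix ', x'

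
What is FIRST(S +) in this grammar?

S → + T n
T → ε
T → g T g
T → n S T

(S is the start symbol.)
FIRST sets of the non-terminals involved (from the grammar, by fixed-point iteration):
  FIRST(S) = { '+' }

To compute FIRST(S +), process the symbols left to right:
Symbol S is a non-terminal. Add FIRST(S) \ {ε} = { '+' }
S is not nullable (ε ∉ FIRST(S)), so stop here.
FIRST(S +) = { '+' }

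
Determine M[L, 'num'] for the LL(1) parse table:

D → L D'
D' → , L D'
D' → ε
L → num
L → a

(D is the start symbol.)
L → num

To find M[L, 'num'], we find productions for L where 'num' is in the predict set (PREDICT(N → α) = (FIRST(α) \ {ε}) ∪ (FOLLOW(N) if α ⇒* ε)).

L → num: PREDICT = { 'num' }
  'num' is in predict set, so this production goes in M[L, 'num']
L → a: PREDICT = { 'a' }

M[L, 'num'] = L → num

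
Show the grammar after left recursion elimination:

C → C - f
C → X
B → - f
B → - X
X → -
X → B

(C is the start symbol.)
C → X C'
C' → - f C'
C' → ε
B → - f
B → - X
X → -
X → B

C is directly left-recursive. The standard transformation for
  A → A α₁ | ... | A α_m | β₁ | ... | β_n
is
  A  → β₁ A' | ... | β_n A'
  A' → α₁ A' | ... | α_m A' | ε

C → X becomes C → X C'
C → C - f becomes C' → - f C'
Add C' → ε

Productions for other non-terminals are unchanged:
  B → - f
  B → - X
  X → -
  X → B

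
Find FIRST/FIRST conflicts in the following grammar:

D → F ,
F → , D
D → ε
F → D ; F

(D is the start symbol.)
A FIRST/FIRST conflict occurs when two productions N → α and N → β for the same non-terminal have FIRST(α) ∩ FIRST(β) ≠ ∅ (with ε ∈ FIRST of a nullable right-hand side, so two nullable alternatives also conflict).

FIRST sets of the non-terminals at (or reachable through a nullable prefix from) the front of some alternative:
  FIRST(F) = { ',', ';' }
  FIRST(D) = { ',', ';', ε }

Productions for D:
  D → F ,: FIRST = { ',', ';' }
  D → ε: FIRST = { ε }
Productions for F:
  F → , D: FIRST = { ',' }
  F → D ; F: FIRST = { ',', ';' }

Conflict for F: F → , D and F → D ; F
  Overlap: { ',' }

Answer: Yes. F → ',' D / F → D ';' F on { ',' }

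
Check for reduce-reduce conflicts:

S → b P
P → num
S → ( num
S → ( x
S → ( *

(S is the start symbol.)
No reduce-reduce conflicts

Augment with S' → S and build the canonical LR(0) collection (I0 = CLOSURE({[S' → . S]}), then GOTO on every symbol after a dot until no new states appear). It has 9 states:
  I0: { [S → . ( *], [S → . ( num], [S → . ( x], [S → . b P], [S' → . S] }  — shift
  I1: { [S → ( . *], [S → ( . num], [S → ( . x] }  — shift
  I2: { [S' → S .] }  — accept
  I3: { [P → . num], [S → b . P] }  — shift
  I4: { [S → b P .] }  — reduce
  I5: { [P → num .] }  — reduce
  I6: { [S → ( * .] }  — reduce
  I7: { [S → ( num .] }  — reduce
  I8: { [S → ( x .] }  — reduce

No state contains more than one complete item.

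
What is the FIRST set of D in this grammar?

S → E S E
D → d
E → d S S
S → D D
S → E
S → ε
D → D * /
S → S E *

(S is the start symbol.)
{ 'd' }

To compute FIRST(D), examine every production with D on the left-hand side, reading each right-hand side left to right until a non-nullable symbol is reached.

From D → d:
  - d is a terminal: add 'd' and stop
From D → D * /:
  - D is the symbol being defined: contributes nothing new
    D is not nullable, so stop

Collecting: FIRST(D) = { 'd' }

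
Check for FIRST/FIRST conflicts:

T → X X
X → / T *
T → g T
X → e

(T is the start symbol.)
No FIRST/FIRST conflicts.

FIRST sets of the non-terminals at (or reachable through a nullable prefix from) the front of some alternative:
  FIRST(X) = { '/', 'e' }

Productions for T:
  T → X X: FIRST = { '/', 'e' }
  T → g T: FIRST = { 'g' }
Productions for X:
  X → / T *: FIRST = { '/' }
  X → e: FIRST = { 'e' }

All alternatives of each non-terminal have pairwise disjoint FIRST sets.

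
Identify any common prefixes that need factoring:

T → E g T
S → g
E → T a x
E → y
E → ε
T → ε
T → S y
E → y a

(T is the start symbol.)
Left-factoring is needed when two productions for the same non-terminal
share a common prefix on the right-hand side.

Productions for T:
  T → E g T
  T → ε
  T → S y
Productions for E:
  E → T a x
  E → y
  E → ε
  E → y a

Found common prefix 'y' in productions for E

Answer: Yes, E has productions with common prefix 'y'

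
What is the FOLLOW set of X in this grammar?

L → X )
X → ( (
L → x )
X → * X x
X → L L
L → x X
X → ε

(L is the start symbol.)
{ $, '(', ')', '*', 'x' }

To compute FOLLOW(X), find every occurrence of X on a right-hand side N → α X β: add FIRST(β) \ {ε}, and if β is empty or nullable also add FOLLOW(N). Iterate to a fixed point.

In L → X ): X is followed by ')', add FIRST(')') \ {ε} = { ')' }
In X → * X x: X is followed by x, add FIRST(x) \ {ε} = { 'x' }
In L → x X: X is at the end, add FOLLOW(L)

The FOLLOW sets referred to above (computed the same way, to a fixed point):
  FOLLOW(L) = { $, '(', ')', '*', 'x' }

Taking the union: FOLLOW(X) = { $, '(', ')', '*', 'x' }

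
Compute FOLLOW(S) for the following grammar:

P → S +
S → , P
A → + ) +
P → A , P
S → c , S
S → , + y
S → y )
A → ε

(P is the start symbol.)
To compute FOLLOW(S), find every occurrence of S on a right-hand side N → α S β: add FIRST(β) \ {ε}, and if β is empty or nullable also add FOLLOW(N). Iterate to a fixed point.

In P → S +: S is followed by '+', add FIRST('+') \ {ε} = { '+' }
In S → c , S: S is at the end; this adds FOLLOW(S) to itself — nothing new

Taking the union: FOLLOW(S) = { '+' }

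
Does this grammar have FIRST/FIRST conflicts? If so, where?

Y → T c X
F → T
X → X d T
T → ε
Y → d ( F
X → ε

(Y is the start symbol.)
No FIRST/FIRST conflicts.

A FIRST/FIRST conflict occurs when two productions N → α and N → β for the same non-terminal have FIRST(α) ∩ FIRST(β) ≠ ∅ (with ε ∈ FIRST of a nullable right-hand side, so two nullable alternatives also conflict).

FIRST sets of the non-terminals at (or reachable through a nullable prefix from) the front of some alternative:
  FIRST(T) = { ε }
  FIRST(X) = { 'd', ε }

Productions for Y:
  Y → T c X: FIRST = { 'c' }
  Y → d ( F: FIRST = { 'd' }
Productions for X:
  X → X d T: FIRST = { 'd' }
  X → ε: FIRST = { ε }
F, T have only one production, so no FIRST/FIRST conflict is possible there.

All alternatives of each non-terminal have pairwise disjoint FIRST sets.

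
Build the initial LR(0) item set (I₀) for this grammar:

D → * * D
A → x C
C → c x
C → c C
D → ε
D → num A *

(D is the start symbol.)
First, augment the grammar with D' → D
I₀ = CLOSURE({ [D' → . D] }):
  [D' → . D] has the dot before D: add [D → . * * D], [D → .], [D → . num A *]
No further items can be added.

I₀ = { [D → . * * D], [D → . num A *], [D → .], [D' → . D] }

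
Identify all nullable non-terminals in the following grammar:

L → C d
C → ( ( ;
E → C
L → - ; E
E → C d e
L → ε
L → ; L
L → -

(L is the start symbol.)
{ 'L' }

ε-productions: L → ε
So L is immediately nullable.
No further non-terminal can be added: every production for the remaining non-terminals contains a terminal or a non-nullable non-terminal.
Nullable = { 'L' }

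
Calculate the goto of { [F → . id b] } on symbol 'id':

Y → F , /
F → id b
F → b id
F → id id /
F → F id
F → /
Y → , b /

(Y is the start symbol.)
GOTO(I, 'id') = CLOSURE({ [A → αX.β] : [A → α.Xβ] ∈ I, X = 'id' })

Items with dot before 'id', with the dot advanced:
  [F → . id b] → [F → id . b]
Closure adds nothing (no advanced item has the dot before a non-terminal).

GOTO = { [F → id . b] }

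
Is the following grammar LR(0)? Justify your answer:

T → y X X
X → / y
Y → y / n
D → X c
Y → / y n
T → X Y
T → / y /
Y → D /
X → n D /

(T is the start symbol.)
A grammar is LR(0) if no state in the canonical LR(0) collection has:
  - both a shift item (dot before a terminal) and a complete item (shift-reduce conflict), or
  - two or more complete items (reduce-reduce conflict; the accept item [T' → T .] counts as a complete item here).

Augment with T' → T and build the canonical LR(0) collection (I0 = CLOSURE({[T' → . T]}), then GOTO on every symbol after a dot until no new states appear). It has 25 states:
  I0: { [T → . / y /], [T → . X Y], [T → . y X X], [T' → . T], [X → . / y], [X → . n D /] }  — shift
  I1: { [T → / . y /], [X → / . y] }  — shift
  I2: { [T' → T .] }  — accept
  I3: { [D → . X c], [T → X . Y], [X → . / y], [X → . n D /], [Y → . / y n], [Y → . D /], [Y → . y / n] }  — shift
  I4: { [D → . X c], [X → . / y], [X → . n D /], [X → n . D /] }  — shift
  I5: { [T → y . X X], [X → . / y], [X → . n D /] }  — shift
  I6: { [X → / . y] }  — shift
  I7: { [T → y X . X], [X → . / y], [X → . n D /] }  — shift
  I8: { [T → y X X .] }  — reduce
  I9: { [X → / y .] }  — reduce
  I10: { [X → n D . /] }  — shift
  I11: { [D → X . c] }  — shift
  I12: { [D → X c .] }  — reduce
  I13: { [X → n D / .] }  — reduce
  I14: { [X → / . y], [Y → / . y n] }  — shift
  I15: { [Y → D . /] }  — shift
  I16: { [T → X Y .] }  — reduce
  I17: { [Y → y . / n] }  — shift
  I18: { [Y → y / . n] }  — shift
  I19: { [Y → y / n .] }  — reduce
  I20: { [Y → D / .] }  — reduce
  I21: { [X → / y .], [Y → / y . n] }  — shift, reduce
  I22: { [Y → / y n .] }  — reduce
  I23: { [T → / y . /], [X → / y .] }  — shift, reduce
  I24: { [T → / y / .] }  — reduce

Conflict in state I21:
  Shift-reduce conflict between [X → / y .] and [Y → / y . n]
So the grammar is NOT LR(0).

Answer: No. Shift-reduce conflict between [X → / y .] and [Y → / y . n]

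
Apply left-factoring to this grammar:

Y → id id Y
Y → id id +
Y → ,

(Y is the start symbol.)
Left-factoring transforms A → αβ₁ | αβ₂ into A → αA' and A' → β₁ | β₂
(α is the longest common prefix among the alternatives). Repeat until
no nonterminal has two alternatives with a common prefix.

Round 1: Y has alternatives sharing prefix 'id id'. Introduce Y': Y → id id Y'
  Add: Y' → Y
  Add: Y' → +

No remaining common prefixes — done.

Resulting grammar:
Y → id id Y'
Y' → Y
Y' → +
Y → ,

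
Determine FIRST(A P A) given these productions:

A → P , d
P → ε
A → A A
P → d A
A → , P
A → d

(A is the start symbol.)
FIRST sets of the non-terminals involved (from the grammar, by fixed-point iteration):
  FIRST(A) = { ',', 'd' }

To compute FIRST(A P A), process the symbols left to right:
Symbol A is a non-terminal. Add FIRST(A) \ {ε} = { ',', 'd' }
A is not nullable (ε ∉ FIRST(A)), so stop here.
FIRST(A P A) = { ',', 'd' }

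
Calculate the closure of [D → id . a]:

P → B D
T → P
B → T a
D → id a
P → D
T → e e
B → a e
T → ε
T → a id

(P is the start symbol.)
To compute CLOSURE, for each item [A → α.Bβ] where B is a non-terminal, add [B → .γ] for all productions B → γ; repeat for the newly added items until nothing changes.

Start with: [D → id . a]
The dot precedes the terminal a, so nothing is added.

CLOSURE = { [D → id . a] }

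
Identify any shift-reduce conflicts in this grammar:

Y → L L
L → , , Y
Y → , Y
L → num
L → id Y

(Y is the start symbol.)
No shift-reduce conflicts

A shift-reduce conflict occurs when an LR(0) state has both:
  - a complete (reduce) item [A → α .] (dot at the end), and
  - a shift item [B → β . c γ] (dot before a terminal).

Augment with Y' → Y and build the canonical LR(0) collection (I0 = CLOSURE({[Y' → . Y]}), then GOTO on every symbol after a dot until no new states appear). It has 14 states:
  I0: { [L → . , , Y], [L → . id Y], [L → . num], [Y → . , Y], [Y → . L L], [Y' → . Y] }  — shift
  I1: { [L → , . , Y], [L → . , , Y], [L → . id Y], [L → . num], [Y → , . Y], [Y → . , Y], [Y → . L L] }  — shift
  I2: { [L → . , , Y], [L → . id Y], [L → . num], [Y → L . L] }  — shift
  I3: { [Y' → Y .] }  — accept
  I4: { [L → . , , Y], [L → . id Y], [L → . num], [L → id . Y], [Y → . , Y], [Y → . L L] }  — shift
  I5: { [L → num .] }  — reduce
  I6: { [L → id Y .] }  — reduce
  I7: { [L → , . , Y] }  — shift
  I8: { [Y → L L .] }  — reduce
  I9: { [L → , , . Y], [L → . , , Y], [L → . id Y], [L → . num], [Y → . , Y], [Y → . L L] }  — shift
  I10: { [L → , , Y .] }  — reduce
  I11: { [L → , , . Y], [L → , . , Y], [L → . , , Y], [L → . id Y], [L → . num], [Y → , . Y], [Y → . , Y], [Y → . L L] }  — shift
  I12: { [Y → , Y .] }  — reduce
  I13: { [L → , , Y .], [Y → , Y .] }  — 2 reduces

No state contains both a complete item and a shift item.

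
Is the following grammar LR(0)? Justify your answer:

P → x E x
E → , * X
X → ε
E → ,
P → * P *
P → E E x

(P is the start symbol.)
No. Shift-reduce conflict between [E → , .] and [E → , . * X]

Augment with P' → P and build the canonical LR(0) collection (I0 = CLOSURE({[P' → . P]}), then GOTO on every symbol after a dot until no new states appear). It has 14 states:
  I0: { [E → . , * X], [E → . ,], [P → . * P *], [P → . E E x], [P → . x E x], [P' → . P] }  — shift
  I1: { [E → . , * X], [E → . ,], [P → * . P *], [P → . * P *], [P → . E E x], [P → . x E x] }  — shift
  I2: { [E → , . * X], [E → , .] }  — shift, reduce
  I3: { [E → . , * X], [E → . ,], [P → E . E x] }  — shift
  I4: { [P' → P .] }  — accept
  I5: { [E → . , * X], [E → . ,], [P → x . E x] }  — shift
  I6: { [P → x E . x] }  — shift
  I7: { [P → x E x .] }  — reduce
  I8: { [P → E E . x] }  — shift
  I9: { [P → E E x .] }  — reduce
  I10: { [E → , * . X], [X → .] }  — reduce
  I11: { [E → , * X .] }  — reduce
  I12: { [P → * P . *] }  — shift
  I13: { [P → * P * .] }  — reduce

Conflict in state I2:
  Shift-reduce conflict between [E → , .] and [E → , . * X]
So the grammar is NOT LR(0).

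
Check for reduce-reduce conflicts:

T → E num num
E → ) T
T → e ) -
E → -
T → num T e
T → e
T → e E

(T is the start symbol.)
Augment with T' → T and build the canonical LR(0) collection (I0 = CLOSURE({[T' → . T]}), then GOTO on every symbol after a dot until no new states appear). It has 15 states:
  I0: { [E → . ) T], [E → . -], [T → . E num num], [T → . e ) -], [T → . e E], [T → . e], [T → . num T e], [T' → . T] }  — shift
  I1: { [E → ) . T], [E → . ) T], [E → . -], [T → . E num num], [T → . e ) -], [T → . e E], [T → . e], [T → . num T e] }  — shift
  I2: { [E → - .] }  — reduce
  I3: { [T → E . num num] }  — shift
  I4: { [T' → T .] }  — accept
  I5: { [E → . ) T], [E → . -], [T → e . ) -], [T → e . E], [T → e .] }  — shift, reduce
  I6: { [E → . ) T], [E → . -], [T → . E num num], [T → . e ) -], [T → . e E], [T → . e], [T → . num T e], [T → num . T e] }  — shift
  I7: { [T → num T . e] }  — shift
  I8: { [T → num T e .] }  — reduce
  I9: { [E → ) . T], [E → . ) T], [E → . -], [T → . E num num], [T → . e ) -], [T → . e E], [T → . e], [T → . num T e], [T → e ) . -] }  — shift
  I10: { [T → e E .] }  — reduce
  I11: { [E → - .], [T → e ) - .] }  — 2 reduces
  I12: { [E → ) T .] }  — reduce
  I13: { [T → E num . num] }  — shift
  I14: { [T → E num num .] }  — reduce

I11 contains complete items [E → - .], [T → e ) - .] — reduce-reduce conflict.

Answer: Yes — I11: [E → - .] vs [T → e ) - .]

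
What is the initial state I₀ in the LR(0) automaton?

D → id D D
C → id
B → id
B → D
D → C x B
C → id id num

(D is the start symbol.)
{ [C → . id id num], [C → . id], [D → . C x B], [D → . id D D], [D' → . D] }

First, augment the grammar with D' → D
I₀ = CLOSURE({ [D' → . D] }):
  [D' → . D] has the dot before D: add [D → . id D D], [D → . C x B]
  [D → . C x B] has the dot before C: add [C → . id], [C → . id id num]
No further items can be added.

I₀ = { [C → . id id num], [C → . id], [D → . C x B], [D → . id D D], [D' → . D] }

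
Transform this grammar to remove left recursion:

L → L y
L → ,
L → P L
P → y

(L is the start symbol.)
L is directly left-recursive. The standard transformation for
  A → A α₁ | ... | A α_m | β₁ | ... | β_n
is
  A  → β₁ A' | ... | β_n A'
  A' → α₁ A' | ... | α_m A' | ε

L → , becomes L → , L'
L → P L becomes L → P L L'
L → L y becomes L' → y L'
Add L' → ε

Productions for other non-terminals are unchanged:
  P → y

Resulting grammar:
L → , L'
L → P L L'
L' → y L'
L' → ε
P → y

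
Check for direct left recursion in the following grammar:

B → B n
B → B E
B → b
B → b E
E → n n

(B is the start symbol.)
Direct left recursion occurs when N → N α for some non-terminal N (the right-hand side begins with the left-hand side itself).

B → B n: LEFT RECURSIVE (starts with B)
B → B E: LEFT RECURSIVE (starts with B)
B → b: starts with b
B → b E: starts with b
E → n n: starts with n

The grammar has direct left recursion on: B.

Answer: Yes, B is left-recursive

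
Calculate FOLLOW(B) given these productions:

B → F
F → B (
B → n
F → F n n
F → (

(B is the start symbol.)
{ $, '(' }

To compute FOLLOW(B), find every occurrence of B on a right-hand side N → α B β: add FIRST(β) \ {ε}, and if β is empty or nullable also add FOLLOW(N). Iterate to a fixed point.

B is the start symbol, so $ ∈ FOLLOW(B).
In F → B (: B is followed by '(', add FIRST('(') \ {ε} = { '(' }

Taking the union: FOLLOW(B) = { $, '(' }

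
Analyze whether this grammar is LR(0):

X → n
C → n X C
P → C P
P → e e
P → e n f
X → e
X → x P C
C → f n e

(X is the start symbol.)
Yes, the grammar is LR(0)

A grammar is LR(0) if no state in the canonical LR(0) collection has:
  - both a shift item (dot before a terminal) and a complete item (shift-reduce conflict), or
  - two or more complete items (reduce-reduce conflict; the accept item [X' → X .] counts as a complete item here).

Augment with X' → X and build the canonical LR(0) collection (I0 = CLOSURE({[X' → . X]}), then GOTO on every symbol after a dot until no new states appear). It has 19 states:
  I0: { [X → . e], [X → . n], [X → . x P C], [X' → . X] }  — shift
  I1: { [X' → X .] }  — accept
  I2: { [X → e .] }  — reduce
  I3: { [X → n .] }  — reduce
  I4: { [C → . f n e], [C → . n X C], [P → . C P], [P → . e e], [P → . e n f], [X → x . P C] }  — shift
  I5: { [C → . f n e], [C → . n X C], [P → . C P], [P → . e e], [P → . e n f], [P → C . P] }  — shift
  I6: { [C → . f n e], [C → . n X C], [X → x P . C] }  — shift
  I7: { [P → e . e], [P → e . n f] }  — shift
  I8: { [C → f . n e] }  — shift
  I9: { [C → n . X C], [X → . e], [X → . n], [X → . x P C] }  — shift
  I10: { [C → . f n e], [C → . n X C], [C → n X . C] }  — shift
  I11: { [C → n X C .] }  — reduce
  I12: { [C → f n . e] }  — shift
  I13: { [C → f n e .] }  — reduce
  I14: { [P → e e .] }  — reduce
  I15: { [P → e n . f] }  — shift
  I16: { [P → e n f .] }  — reduce
  I17: { [X → x P C .] }  — reduce
  I18: { [P → C P .] }  — reduce

Every state is either a pure shift/goto state or contains exactly one complete item and nothing to shift — no conflicts. The grammar is LR(0).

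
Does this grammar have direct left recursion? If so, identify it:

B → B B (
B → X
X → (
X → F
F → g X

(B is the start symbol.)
Yes, B is left-recursive

Direct left recursion occurs when N → N α for some non-terminal N (the right-hand side begins with the left-hand side itself).

B → B B (: LEFT RECURSIVE (starts with B)
B → X: starts with X
X → (: starts with '('
X → F: starts with F
F → g X: starts with g

The grammar has direct left recursion on: B.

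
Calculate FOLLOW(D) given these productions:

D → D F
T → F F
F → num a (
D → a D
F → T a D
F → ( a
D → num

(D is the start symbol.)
{ $, '(', 'a', 'num' }

To compute FOLLOW(D), find every occurrence of D on a right-hand side N → α D β: add FIRST(β) \ {ε}, and if β is empty or nullable also add FOLLOW(N). Iterate to a fixed point.

D is the start symbol, so $ ∈ FOLLOW(D).
In D → D F: D is followed by F, add FIRST(F) \ {ε} = { '(', 'num' }
In D → a D: D is at the end; this adds FOLLOW(D) to itself — nothing new
In F → T a D: D is at the end, add FOLLOW(F)

The FOLLOW sets referred to above (computed the same way, to a fixed point):
  FOLLOW(F) = { $, '(', 'a', 'num' }

Taking the union: FOLLOW(D) = { $, '(', 'a', 'num' }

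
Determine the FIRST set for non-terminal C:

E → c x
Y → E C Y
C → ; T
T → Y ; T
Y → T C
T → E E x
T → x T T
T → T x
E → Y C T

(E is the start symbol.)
{ ';' }

To compute FIRST(C), examine every production with C on the left-hand side, reading each right-hand side left to right until a non-nullable symbol is reached.

From C → ; T:
  - ';' is a terminal: add ';' and stop

Collecting: FIRST(C) = { ';' }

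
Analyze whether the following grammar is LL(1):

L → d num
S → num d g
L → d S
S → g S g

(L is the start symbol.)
No. Predict set conflict for L: { 'd' }

For L:
  PREDICT(L → d num) = { 'd' }
  PREDICT(L → d S) = { 'd' }
For S:
  PREDICT(S → num d g) = { 'num' }
  PREDICT(S → g S g) = { 'g' }

Conflict found: Predict set conflict for L: { 'd' }
The grammar is NOT LL(1).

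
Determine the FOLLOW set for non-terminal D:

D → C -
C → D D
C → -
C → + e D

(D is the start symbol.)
D is the start symbol, so $ ∈ FOLLOW(D).
In C → D D: D is followed by D, add FIRST(D) \ {ε} = { '+', '-' }
In C → D D: D is at the end, add FOLLOW(C)
In C → + e D: D is at the end, add FOLLOW(C)

The FOLLOW sets referred to above (computed the same way, to a fixed point):
  FOLLOW(C) = { '-' }

Taking the union: FOLLOW(D) = { $, '+', '-' }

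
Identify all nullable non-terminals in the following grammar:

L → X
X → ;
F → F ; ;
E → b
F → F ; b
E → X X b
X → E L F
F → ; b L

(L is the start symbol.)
None

There are no ε-productions, so no non-terminal can derive ε.
No non-terminals are nullable.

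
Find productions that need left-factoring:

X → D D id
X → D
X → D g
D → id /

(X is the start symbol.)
Yes, X has productions with common prefix 'D'

Left-factoring is needed when two productions for the same non-terminal
share a common prefix on the right-hand side.

Productions for X:
  X → D D id
  X → D
  X → D g

Found common prefix 'D' in productions for X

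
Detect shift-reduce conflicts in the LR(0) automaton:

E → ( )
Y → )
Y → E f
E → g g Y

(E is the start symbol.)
A shift-reduce conflict occurs when an LR(0) state has both:
  - a complete (reduce) item [A → α .] (dot at the end), and
  - a shift item [B → β . c γ] (dot before a terminal).

Augment with E' → E and build the canonical LR(0) collection (I0 = CLOSURE({[E' → . E]}), then GOTO on every symbol after a dot until no new states appear). It has 10 states:
  I0: { [E → . ( )], [E → . g g Y], [E' → . E] }  — shift
  I1: { [E → ( . )] }  — shift
  I2: { [E' → E .] }  — accept
  I3: { [E → g . g Y] }  — shift
  I4: { [E → . ( )], [E → . g g Y], [E → g g . Y], [Y → . )], [Y → . E f] }  — shift
  I5: { [Y → ) .] }  — reduce
  I6: { [Y → E . f] }  — shift
  I7: { [E → g g Y .] }  — reduce
  I8: { [Y → E f .] }  — reduce
  I9: { [E → ( ) .] }  — reduce

No state contains both a complete item and a shift item.

Answer: No shift-reduce conflicts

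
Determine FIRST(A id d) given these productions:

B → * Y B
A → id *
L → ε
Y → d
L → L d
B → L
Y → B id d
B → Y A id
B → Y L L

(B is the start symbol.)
{ 'id' }

FIRST sets of the non-terminals involved (from the grammar, by fixed-point iteration):
  FIRST(A) = { 'id' }

To compute FIRST(A id d), process the symbols left to right:
Symbol A is a non-terminal. Add FIRST(A) \ {ε} = { 'id' }
A is not nullable (ε ∉ FIRST(A)), so stop here.
FIRST(A id d) = { 'id' }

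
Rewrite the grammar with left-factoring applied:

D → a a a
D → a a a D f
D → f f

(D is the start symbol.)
D → a a a D'
D' → ε
D' → D f
D → f f

Left-factoring transforms A → αβ₁ | αβ₂ into A → αA' and A' → β₁ | β₂
(α is the longest common prefix among the alternatives). Repeat until
no nonterminal has two alternatives with a common prefix.

Round 1: D has alternatives sharing prefix 'a a a'. Introduce D': D → a a a D'
  Add: D' → ε
  Add: D' → D f

No remaining common prefixes — done.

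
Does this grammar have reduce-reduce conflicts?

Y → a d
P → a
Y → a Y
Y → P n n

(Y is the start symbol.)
Augment with Y' → Y and build the canonical LR(0) collection (I0 = CLOSURE({[Y' → . Y]}), then GOTO on every symbol after a dot until no new states appear). It has 8 states:
  I0: { [P → . a], [Y → . P n n], [Y → . a Y], [Y → . a d], [Y' → . Y] }  — shift
  I1: { [Y → P . n n] }  — shift
  I2: { [Y' → Y .] }  — accept
  I3: { [P → . a], [P → a .], [Y → . P n n], [Y → . a Y], [Y → . a d], [Y → a . Y], [Y → a . d] }  — shift, reduce
  I4: { [Y → a Y .] }  — reduce
  I5: { [Y → a d .] }  — reduce
  I6: { [Y → P n . n] }  — shift
  I7: { [Y → P n n .] }  — reduce

No state contains more than one complete item.

Answer: No reduce-reduce conflicts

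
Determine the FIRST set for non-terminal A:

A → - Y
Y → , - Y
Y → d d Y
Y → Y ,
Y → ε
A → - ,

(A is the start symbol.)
{ '-' }

From A → - Y:
  - '-' is a terminal: add '-' and stop
From A → - ,:
  - '-' is a terminal: add '-' and stop

Collecting: FIRST(A) = { '-' }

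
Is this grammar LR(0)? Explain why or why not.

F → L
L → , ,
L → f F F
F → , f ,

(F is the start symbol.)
A grammar is LR(0) if no state in the canonical LR(0) collection has:
  - both a shift item (dot before a terminal) and a complete item (shift-reduce conflict), or
  - two or more complete items (reduce-reduce conflict; the accept item [F' → F .] counts as a complete item here).

Augment with F' → F and build the canonical LR(0) collection (I0 = CLOSURE({[F' → . F]}), then GOTO on every symbol after a dot until no new states appear). It has 10 states:
  I0: { [F → . , f ,], [F → . L], [F' → . F], [L → . , ,], [L → . f F F] }  — shift
  I1: { [F → , . f ,], [L → , . ,] }  — shift
  I2: { [F' → F .] }  — accept
  I3: { [F → L .] }  — reduce
  I4: { [F → . , f ,], [F → . L], [L → . , ,], [L → . f F F], [L → f . F F] }  — shift
  I5: { [F → . , f ,], [F → . L], [L → . , ,], [L → . f F F], [L → f F . F] }  — shift
  I6: { [L → f F F .] }  — reduce
  I7: { [L → , , .] }  — reduce
  I8: { [F → , f . ,] }  — shift
  I9: { [F → , f , .] }  — reduce

Every state is either a pure shift/goto state or contains exactly one complete item and nothing to shift — no conflicts. The grammar is LR(0).

Answer: Yes, the grammar is LR(0)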